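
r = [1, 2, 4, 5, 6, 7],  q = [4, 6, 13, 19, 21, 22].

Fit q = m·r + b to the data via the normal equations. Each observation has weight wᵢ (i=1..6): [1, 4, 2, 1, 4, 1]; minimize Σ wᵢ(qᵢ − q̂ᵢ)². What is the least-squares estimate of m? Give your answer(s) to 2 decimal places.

From the data, Σwᵢ·r·r = 267, Σwᵢ·r = 53, Σwᵢ·1 = 13.
Right-hand side: Σwᵢ·r·q = 909, Σwᵢ·q = 179.
MᵀWM·[m, b]ᵀ = MᵀWq becomes [[267, 53]; [53, 13]]·[m, b]ᵀ = [909, 179]ᵀ.
det = 267·13 − 53² = 662.
m = (909·13 − 53·179)/662 = 1165/331; b = (267·179 − 53·909)/662 = -192/331.

m = 3.52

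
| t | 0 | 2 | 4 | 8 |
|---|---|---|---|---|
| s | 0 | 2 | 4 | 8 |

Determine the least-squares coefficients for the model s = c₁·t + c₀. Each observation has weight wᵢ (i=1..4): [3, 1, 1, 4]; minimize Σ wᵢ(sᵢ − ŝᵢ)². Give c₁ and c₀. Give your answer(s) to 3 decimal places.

c₁ = 1.000, c₀ = 0.000

With design matrix M, MᵀWM = [[276, 38]; [38, 9]] and MᵀWs = [276, 38]ᵀ.
Δ = 276·9 − 38² = 1040.
c₁ = (276·9 − 38·38)/1040 = 1; c₀ = (276·38 − 38·276)/1040 = 0.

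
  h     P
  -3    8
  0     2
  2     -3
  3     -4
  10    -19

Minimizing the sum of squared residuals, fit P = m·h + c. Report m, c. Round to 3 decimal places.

m = -2.077, c = 1.785

XᵀX·[m, c]ᵀ = XᵀP reads: 122·m + 12·c = -232;  12·m + 5·c = -16.
(Σh·h = 122, Σh = 12, Σ1 = 5, Σh·P = -232, ΣP = -16.)
Δ = 122·5 − 12² = 466.
m = ((-232)·5 − 12·(-16))/466 = -484/233; c = (122·(-16) − 12·(-232))/466 = 416/233.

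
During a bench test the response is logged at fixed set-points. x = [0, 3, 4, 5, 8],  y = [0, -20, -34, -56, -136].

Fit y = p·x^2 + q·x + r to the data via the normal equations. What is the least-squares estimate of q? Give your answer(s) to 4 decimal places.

q = -0.6741

Sums needed: Σx^2·x^2 = 5058, Σx^2·x = 728, Σx^2 = 114, Σx·x = 114, Σx = 20, Σ1 = 5.
And Σx^2·y = -10828, Σx·y = -1564, Σy = -246.
Solving the 3×3 system (Gaussian elimination) gives p = -1448/707, q = -8102/12019, r = 2318/12019.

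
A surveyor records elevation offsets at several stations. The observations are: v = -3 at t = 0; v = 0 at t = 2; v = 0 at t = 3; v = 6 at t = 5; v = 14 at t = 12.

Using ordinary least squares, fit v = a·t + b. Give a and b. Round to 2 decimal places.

a = 1.45, b = -2.96

Entries of MᵀM: Σt·t = 182, Σt = 22, Σ1 = 5.
Right-hand side: Σt·v = 198, Σv = 17.
MᵀM·[a, b]ᵀ = Mᵀv becomes [[182, 22]; [22, 5]]·[a, b]ᵀ = [198, 17]ᵀ.
Eliminating b: 5·(row 1) − 22·(row 2) gives 426·a = 5·198 − 22·17 = 616, so a = 308/213.
Then b = (17 − 22·(308/213))/5 = -631/213.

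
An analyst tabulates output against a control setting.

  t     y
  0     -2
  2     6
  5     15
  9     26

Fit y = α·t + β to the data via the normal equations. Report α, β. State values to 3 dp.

MᵀM·[α, β]ᵀ = Mᵀy reads: 110·α + 16·β = 321;  16·α + 4·β = 45.
(Σt·t = 110, Σt = 16, Σ1 = 4, Σt·y = 321, Σy = 45.)
Eliminating β: 4·(row 1) − 16·(row 2) gives 184·α = 4·321 − 16·45 = 564, so α = 141/46.
Then β = (45 − 16·(141/46))/4 = -93/92.

α = 3.065, β = -1.011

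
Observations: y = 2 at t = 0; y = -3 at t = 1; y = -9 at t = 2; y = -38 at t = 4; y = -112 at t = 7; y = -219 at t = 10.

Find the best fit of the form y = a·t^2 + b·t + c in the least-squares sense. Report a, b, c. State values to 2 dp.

a = -2.00, b = -2.14, c = 2.08

Entries of XᵀX: Σt^2·t^2 = 12674, Σt^2·t = 1416, Σt^2 = 170, Σt·t = 170, Σt = 24, Σ1 = 6.
Moment sums: Σt^2·y = -28035, Σt·y = -3147, Σy = -379.
So XᵀX·[a, b, c]ᵀ = Xᵀy: [[12674, 1416, 170]; [1416, 170, 24]; [170, 24, 6]]·[a, b, c]ᵀ = [-28035, -3147, -379]ᵀ.
Inverting the 3×3 Gram matrix, [a, b, c]ᵀ = [-5423/2710, -5793/2710, 2821/1355]ᵀ.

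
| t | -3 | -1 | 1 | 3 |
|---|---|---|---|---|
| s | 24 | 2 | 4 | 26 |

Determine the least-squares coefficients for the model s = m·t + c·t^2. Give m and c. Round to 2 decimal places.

Sums needed: Σt·t = 20, Σt·t^2 = 0, Σt^2·t^2 = 164.
And Σt·s = 8, Σt^2·s = 456.
Normal equations: [[20, 0]; [0, 164]]·[m, c]ᵀ = [8, 456]ᵀ.
det = 20·164 − 0² = 3280.
m = (8·164 − 0·456)/3280 = 2/5; c = (20·456 − 0·8)/3280 = 114/41.

m = 0.40, c = 2.78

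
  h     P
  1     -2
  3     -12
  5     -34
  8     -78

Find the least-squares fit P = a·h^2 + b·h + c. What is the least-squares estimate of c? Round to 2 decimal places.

The normal system MᵀM·[a, b, c]ᵀ = MᵀP is [[4803, 665, 99]; [665, 99, 17]; [99, 17, 4]]·[a, b, c]ᵀ = [-5952, -832, -126]ᵀ.
Inverting the 3×3 Gram matrix, [a, b, c]ᵀ = [-1688/1639, -2754/1639, 1854/1639]ᵀ.

c = 1.13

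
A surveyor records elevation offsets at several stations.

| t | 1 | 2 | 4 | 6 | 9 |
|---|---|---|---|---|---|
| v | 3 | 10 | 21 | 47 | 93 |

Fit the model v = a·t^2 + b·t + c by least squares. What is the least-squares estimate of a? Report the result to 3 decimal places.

a = 0.937

Entries of MᵀM: Σt^2·t^2 = 8130, Σt^2·t = 1018, Σt^2 = 138, Σt·t = 138, Σt = 22, Σ1 = 5.
For Mᵀv: Σt^2·v = 9604, Σt·v = 1226, Σv = 174.
Row-reducing yields a = 10867/11596, b = 1633/892, c = 2551/2899.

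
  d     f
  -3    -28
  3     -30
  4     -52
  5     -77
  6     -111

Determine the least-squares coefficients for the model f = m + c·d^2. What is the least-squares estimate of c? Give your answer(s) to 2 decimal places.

Normal-equation sums: Σ1 = 5, Σd^2 = 95, Σd^2·d^2 = 2339.
And Σf = -298, Σd^2·f = -7275.
det = 5·2339 − 95² = 2670.
m = ((-298)·2339 − 95·(-7275))/2670 = -5897/2670; c = (5·(-7275) − 95·(-298))/2670 = -1613/534.

c = -3.02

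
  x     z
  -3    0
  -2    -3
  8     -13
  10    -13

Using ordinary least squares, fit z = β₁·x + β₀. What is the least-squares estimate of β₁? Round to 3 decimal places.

β₁ = -0.993

The normal system MᵀM·[β₁, β₀]ᵀ = Mᵀz is [[177, 13]; [13, 4]]·[β₁, β₀]ᵀ = [-228, -29]ᵀ.
Eliminating β₀: 4·(row 1) − 13·(row 2) gives 539·β₁ = 4·(-228) − 13·(-29) = -535, so β₁ = -535/539.
Then β₀ = ((-29) − 13·(-535/539))/4 = -2169/539.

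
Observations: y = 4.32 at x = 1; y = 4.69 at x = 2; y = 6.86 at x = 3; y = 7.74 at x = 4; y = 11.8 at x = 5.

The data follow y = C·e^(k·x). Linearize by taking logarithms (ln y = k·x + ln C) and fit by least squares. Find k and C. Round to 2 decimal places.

Let Y = ln y. Fitting Y = k·x + ln C by least squares:
XᵀX = [[55.0000, 15.0000]; [15.0000, 5]], rhs = [30.8573, 9.4489]ᵀ  (here Σx = 15.0000, Σ(x)² = 55.0000, Σln y = 9.4489, Σx·ln y = 30.8573).
Slope k = (n·Σx·ln y − Σx·Σln y)/(n·Σ(x)² − (Σx)²) = (5·30.8573 − 15.0000·9.4489)/50.0000 = 0.25107; ln C = (Σln y − k·Σx)/n = 1.13658, so C = exp(1.13658) = 3.11610.

k = 0.25, C = 3.12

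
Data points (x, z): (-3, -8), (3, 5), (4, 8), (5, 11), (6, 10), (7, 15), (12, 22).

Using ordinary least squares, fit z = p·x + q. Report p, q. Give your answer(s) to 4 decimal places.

From the data, Σx·x = 288, Σx = 34, Σ1 = 7.
Right-hand side: Σx·z = 555, Σz = 63.
AᵀA·[p, q]ᵀ = Aᵀz becomes [[288, 34]; [34, 7]]·[p, q]ᵀ = [555, 63]ᵀ.
Eliminating q: 7·(row 1) − 34·(row 2) gives 860·p = 7·555 − 34·63 = 1743, so p = 1743/860.
Then q = (63 − 34·(1743/860))/7 = -363/430.

p = 2.0267, q = -0.8442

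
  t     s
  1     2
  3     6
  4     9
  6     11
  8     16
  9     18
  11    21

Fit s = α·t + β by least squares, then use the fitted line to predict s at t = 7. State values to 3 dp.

ŝ = 13.765

Sums needed: Σt·t = 328, Σt = 42, Σ1 = 7.
For Xᵀs: Σt·s = 643, Σs = 83.
Normal equations: [[328, 42]; [42, 7]]·[α, β]ᵀ = [643, 83]ᵀ.
Determinant 328·7 − 42² = 532.
α = (643·7 − 42·83)/532 = 145/76; β = (328·83 − 42·643)/532 = 109/266.
At t = 7: ŝ = (145/76)·(7) + (109/266)·(1) = 7323/532.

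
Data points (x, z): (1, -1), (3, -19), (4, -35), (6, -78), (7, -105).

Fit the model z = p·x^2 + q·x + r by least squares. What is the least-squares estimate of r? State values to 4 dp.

r = 2.3247

With design matrix M, MᵀM = [[4035, 651, 111]; [651, 111, 21]; [111, 21, 5]] and Mᵀz = [-8685, -1401, -238]ᵀ.
Inverting the 3×3 Gram matrix, [p, q, r]ᵀ = [-937/462, -7/6, 179/77]ᵀ.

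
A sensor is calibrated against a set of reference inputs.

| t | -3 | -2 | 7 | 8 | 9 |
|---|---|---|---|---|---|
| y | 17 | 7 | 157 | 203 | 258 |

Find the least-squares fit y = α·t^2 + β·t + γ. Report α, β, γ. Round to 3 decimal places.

α = 2.991, β = 1.929, γ = -2.760

Entries of AᵀA: Σt^2·t^2 = 13155, Σt^2·t = 1549, Σt^2 = 207, Σt·t = 207, Σt = 19, Σ1 = 5.
Right-hand side: Σt^2·y = 41764, Σt·y = 4980, Σy = 642.
Solving the 3×3 system (Gaussian elimination) gives α = 137705/46039, β = 88807/46039, γ = -127046/46039.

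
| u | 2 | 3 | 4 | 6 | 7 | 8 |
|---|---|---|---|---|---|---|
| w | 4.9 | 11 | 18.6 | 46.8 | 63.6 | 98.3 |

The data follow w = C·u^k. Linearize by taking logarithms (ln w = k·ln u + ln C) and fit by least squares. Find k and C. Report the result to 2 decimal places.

k = 2.13, C = 1.06

Let Y = ln w. Fitting Y = k·ln u + ln C by least squares:
Σln u = 8.9952, Σ(ln u)² = 14.9303, Σln w = 19.4968, Σln u·ln w = 32.3003.
Equations: 14.9303·k + 8.9952·ln C = 32.3003;  8.9952·k + 6·ln C = 19.4968.
Δ = 14.9303·6 − (8.9952)² = 8.6686; k = (32.3003·6 − 8.9952·19.4968)/8.6686 = 2.12549, ln C = (14.9303·19.4968 − 8.9952·32.3003)/8.6686 = 0.06295, so C = exp(0.06295) = 1.06497.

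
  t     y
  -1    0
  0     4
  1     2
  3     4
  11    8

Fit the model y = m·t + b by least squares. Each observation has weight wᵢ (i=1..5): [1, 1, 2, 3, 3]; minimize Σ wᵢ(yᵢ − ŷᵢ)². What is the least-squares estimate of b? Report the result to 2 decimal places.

b = 2.03

Entries of XᵀWX: Σwᵢ·t·t = 393, Σwᵢ·t = 43, Σwᵢ·1 = 10.
Right-hand side: Σwᵢ·t·y = 304, Σwᵢ·y = 44.
XᵀWX·[m, b]ᵀ = XᵀWy becomes [[393, 43]; [43, 10]]·[m, b]ᵀ = [304, 44]ᵀ.
Determinant 393·10 − 43² = 2081.
m = (304·10 − 43·44)/2081 = 1148/2081; b = (393·44 − 43·304)/2081 = 4220/2081.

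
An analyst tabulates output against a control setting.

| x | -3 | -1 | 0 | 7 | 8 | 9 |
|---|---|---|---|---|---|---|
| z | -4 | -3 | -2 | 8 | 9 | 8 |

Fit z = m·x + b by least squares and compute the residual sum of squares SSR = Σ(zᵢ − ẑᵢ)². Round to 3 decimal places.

With design matrix A, AᵀA = [[204, 20]; [20, 6]] and Aᵀz = [215, 16]ᵀ.
Δ = 204·6 − 20² = 824.
m = (215·6 − 20·16)/824 = 485/412; b = (204·16 − 20·215)/824 = -259/206.
Residuals: 325/412, -233/412, -153/206, 419/412, 173/206, -551/412; SSR = 2069/412.

SSR = 5.022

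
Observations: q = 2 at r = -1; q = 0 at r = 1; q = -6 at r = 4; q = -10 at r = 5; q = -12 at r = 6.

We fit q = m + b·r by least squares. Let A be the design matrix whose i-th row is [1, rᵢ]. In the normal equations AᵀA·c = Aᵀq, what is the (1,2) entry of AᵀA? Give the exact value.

Row 1 ↔ basis 1, column 2 ↔ basis r, so (AᵀA)_{1,2} = Σᵢ r = (1)·(-1) + (1)·(1) + (1)·(4) + (1)·(5) + (1)·(6) = 15.

15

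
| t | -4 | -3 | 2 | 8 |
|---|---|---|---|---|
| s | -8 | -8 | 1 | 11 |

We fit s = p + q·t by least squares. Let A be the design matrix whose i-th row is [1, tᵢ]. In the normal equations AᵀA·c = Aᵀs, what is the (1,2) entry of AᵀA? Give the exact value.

Row 1 ↔ basis 1, column 2 ↔ basis t, so (AᵀA)_{1,2} = Σᵢ t = (1)·(-4) + (1)·(-3) + (1)·(2) + (1)·(8) = 3.

3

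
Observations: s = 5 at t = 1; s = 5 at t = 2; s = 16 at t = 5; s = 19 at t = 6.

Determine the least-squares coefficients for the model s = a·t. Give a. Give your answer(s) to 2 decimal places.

With design matrix A, AᵀA = [[66]] and Aᵀs = [209]ᵀ.
a = 209/66 = 3.16667.

a = 3.17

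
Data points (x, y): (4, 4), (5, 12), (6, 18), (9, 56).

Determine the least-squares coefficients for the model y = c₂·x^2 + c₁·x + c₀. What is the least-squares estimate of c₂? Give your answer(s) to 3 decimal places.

c₂ = 1.033

Forming AᵀA = [[8738, 1134, 158]; [1134, 158, 24]; [158, 24, 4]] and Aᵀy = [5548, 688, 90]ᵀ gives AᵀA·[c₂, c₁, c₀]ᵀ = Aᵀy.
Solving the 3×3 system (Gaussian elimination) gives c₂ = 187/181, c₁ = -571/181, c₀ = 112/181.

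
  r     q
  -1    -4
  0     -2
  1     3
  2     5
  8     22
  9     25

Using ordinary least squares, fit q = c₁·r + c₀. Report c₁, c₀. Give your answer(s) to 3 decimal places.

c₁ = 2.894, c₀ = -0.996

The normal equations are: 151·c₁ + 19·c₀ = 418;  19·c₁ + 6·c₀ = 49.
Eliminating c₀: 6·(row 1) − 19·(row 2) gives 545·c₁ = 6·418 − 19·49 = 1577, so c₁ = 1577/545.
Then c₀ = (49 − 19·(1577/545))/6 = -543/545.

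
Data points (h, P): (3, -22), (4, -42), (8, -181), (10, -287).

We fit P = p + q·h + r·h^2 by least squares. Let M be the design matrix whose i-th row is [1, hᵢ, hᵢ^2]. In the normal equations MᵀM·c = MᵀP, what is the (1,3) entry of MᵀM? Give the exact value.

Row 1 ↔ basis 1, column 3 ↔ basis h^2, so (MᵀM)_{1,3} = Σᵢ h^2 = (1)·(9) + (1)·(16) + (1)·(64) + (1)·(100) = 189.

189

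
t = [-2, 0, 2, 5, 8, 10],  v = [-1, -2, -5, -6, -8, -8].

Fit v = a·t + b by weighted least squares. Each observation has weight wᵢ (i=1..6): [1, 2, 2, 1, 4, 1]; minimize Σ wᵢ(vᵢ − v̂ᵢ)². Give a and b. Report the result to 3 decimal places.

From the data, Σwᵢ·t·t = 393, Σwᵢ·t = 49, Σwᵢ·1 = 11.
And Σwᵢ·t·v = -384, Σwᵢ·v = -61.
So XᵀWX·[a, b]ᵀ = XᵀWv: [[393, 49]; [49, 11]]·[a, b]ᵀ = [-384, -61]ᵀ.
Eliminating b: 11·(row 1) − 49·(row 2) gives 1922·a = 11·(-384) − 49·(-61) = -1235, so a = -1235/1922.
Then b = ((-61) − 49·(-1235/1922))/11 = -5157/1922.

a = -0.643, b = -2.683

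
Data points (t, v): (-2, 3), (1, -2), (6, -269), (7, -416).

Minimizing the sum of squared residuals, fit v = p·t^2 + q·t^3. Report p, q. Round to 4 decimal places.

Forming MᵀM = [[3714, 24552]; [24552, 164370]] and Mᵀv = [-30058, -200818]ᵀ gives MᵀM·[p, q]ᵀ = Mᵀv.
det = 3714·164370 − 24552² = 7669476.
p = ((-30058)·164370 − 24552·(-200818))/7669476 = -845827/639123; q = (3714·(-200818) − 24552·(-30058))/7669476 = -654503/639123.

p = -1.3234, q = -1.0241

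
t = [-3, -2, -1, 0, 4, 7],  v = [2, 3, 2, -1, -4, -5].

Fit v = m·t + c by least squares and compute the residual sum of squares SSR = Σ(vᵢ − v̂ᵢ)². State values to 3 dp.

Entries of AᵀA: Σt·t = 79, Σt = 5, Σ1 = 6.
Moment sums: Σt·v = -65, Σv = -3.
Normal equations: [[79, 5]; [5, 6]]·[m, c]ᵀ = [-65, -3]ᵀ.
Δ = 79·6 − 5² = 449.
m = ((-65)·6 − 5·(-3))/449 = -375/449; c = (79·(-3) − 5·(-65))/449 = 88/449.
Residuals: -315/449, 509/449, 435/449, -537/449, -384/449, 292/449; SSR = 2380/449.

SSR = 5.301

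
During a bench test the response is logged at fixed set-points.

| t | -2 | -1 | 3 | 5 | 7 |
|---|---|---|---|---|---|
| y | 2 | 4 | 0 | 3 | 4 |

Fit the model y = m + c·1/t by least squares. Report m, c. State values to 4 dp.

m = 2.3839, c = -1.3118

Entries of MᵀM: Σ1 = 5, Σ1/t = -173/210, Σ1/t·1/t = 62689/44100.
And Σy = 13, Σ1/t·y = -134/35.
So MᵀM·[m, c]ᵀ = Mᵀy: [[5, -173/210]; [-173/210, 62689/44100]]·[m, c]ᵀ = [13, -134/35]ᵀ.
Δ = 5·(62689/44100) − (-173/210)² = 70879/11025.
m = (13·(62689/44100) − (-173/210)·(-134/35))/(70879/11025) = 675865/283516; c = (5·(-134/35) − (-173/210)·13)/(70879/11025) = -185955/141758.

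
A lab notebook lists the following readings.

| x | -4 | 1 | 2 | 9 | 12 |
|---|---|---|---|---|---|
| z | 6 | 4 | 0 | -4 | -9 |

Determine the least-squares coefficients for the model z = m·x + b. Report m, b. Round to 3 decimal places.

m = -0.916, b = 3.063

Sums needed: Σx·x = 246, Σx = 20, Σ1 = 5.
And Σx·z = -164, Σz = -3.
Δ = 246·5 − 20² = 830.
m = ((-164)·5 − 20·(-3))/830 = -76/83; b = (246·(-3) − 20·(-164))/830 = 1271/415.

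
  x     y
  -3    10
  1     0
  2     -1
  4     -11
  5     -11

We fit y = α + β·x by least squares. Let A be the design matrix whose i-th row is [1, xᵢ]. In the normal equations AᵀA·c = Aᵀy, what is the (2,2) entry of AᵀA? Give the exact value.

55

Row 2 ↔ basis x, column 2 ↔ basis x, so (AᵀA)_{2,2} = Σᵢ (x)·(x) = (-3)·(-3) + (1)·(1) + (2)·(2) + (4)·(4) + (5)·(5) = 55.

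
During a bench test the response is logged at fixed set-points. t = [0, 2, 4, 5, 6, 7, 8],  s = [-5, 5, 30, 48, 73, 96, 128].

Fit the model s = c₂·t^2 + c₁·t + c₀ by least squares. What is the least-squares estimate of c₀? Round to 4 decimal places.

c₀ = -4.9701

Normal-equation sums: Σt^2·t^2 = 8690, Σt^2·t = 1268, Σt^2 = 194, Σt·t = 194, Σt = 32, Σ1 = 7.
And Σt^2·s = 17224, Σt·s = 2504, Σs = 375.
AᵀA·[c₂, c₁, c₀]ᵀ = Aᵀs becomes [[8690, 1268, 194]; [1268, 194, 32]; [194, 32, 7]]·[c₂, c₁, c₀]ᵀ = [17224, 2504, 375]ᵀ.
Row-reducing yields c₂ = 43661/22449, c₁ = 22786/22449, c₀ = -5313/1069.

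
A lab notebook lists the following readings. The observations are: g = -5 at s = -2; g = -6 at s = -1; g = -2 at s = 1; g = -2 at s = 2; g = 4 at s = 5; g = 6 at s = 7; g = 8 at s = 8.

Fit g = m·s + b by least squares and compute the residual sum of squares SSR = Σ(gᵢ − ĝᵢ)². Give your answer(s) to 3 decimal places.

Sums needed: Σs·s = 148, Σs = 20, Σ1 = 7.
And Σs·g = 136, Σg = 3.
AᵀA·[m, b]ᵀ = Aᵀg becomes [[148, 20]; [20, 7]]·[m, b]ᵀ = [136, 3]ᵀ.
Determinant 148·7 − 20² = 636.
m = (136·7 − 20·3)/636 = 223/159; b = (148·3 − 20·136)/636 = -569/159.
Residuals: 220/159, -54/53, 28/159, -65/53, 30/53, -38/159, 19/53; SSR = 794/159.

SSR = 4.994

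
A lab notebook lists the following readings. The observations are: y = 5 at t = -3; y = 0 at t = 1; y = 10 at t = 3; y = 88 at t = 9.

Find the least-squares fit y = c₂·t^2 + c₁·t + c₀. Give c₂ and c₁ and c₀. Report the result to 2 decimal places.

c₂ = 1.02, c₁ = 0.82, c₀ = -1.72

From the data, Σt^2·t^2 = 6724, Σt^2·t = 730, Σt^2 = 100, Σt·t = 100, Σt = 10, Σ1 = 4.
And Σt^2·y = 7263, Σt·y = 807, Σy = 103.
Row-reducing yields c₂ = 61/60, c₁ = 41/50, c₀ = -103/60.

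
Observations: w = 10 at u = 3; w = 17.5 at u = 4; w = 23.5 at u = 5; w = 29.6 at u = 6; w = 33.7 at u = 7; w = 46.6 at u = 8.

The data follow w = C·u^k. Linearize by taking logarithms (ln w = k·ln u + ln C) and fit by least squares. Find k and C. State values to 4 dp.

k = 1.4717, C = 2.1108

Let Y = ln w. Fitting Y = k·ln u + ln C by least squares:
Over the data: Σln u = 9.9115, Σ(ln u)² = 17.0401, Σln w = 19.0687, Σln u·ln w = 32.4817.
Normal system: [[17.0401, 9.9115]; [9.9115, 6]]·[k, ln C]ᵀ = [32.4817, 19.0687]ᵀ.
Δ = 17.0401·6 − (9.9115)² = 4.0036; k = (32.4817·6 − 9.9115·19.0687)/4.0036 = 1.47166, ln C = (17.0401·19.0687 − 9.9115·32.4817)/4.0036 = 0.74706, so C = exp(0.74706) = 2.11078.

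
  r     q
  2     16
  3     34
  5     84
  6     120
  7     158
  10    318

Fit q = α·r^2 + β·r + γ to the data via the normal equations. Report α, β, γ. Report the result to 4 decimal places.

Sums needed: Σr^2·r^2 = 14419, Σr^2·r = 1719, Σr^2 = 223, Σr·r = 223, Σr = 33, Σ1 = 6.
And Σr^2·q = 46332, Σr·q = 5560, Σq = 730.
Inverting the 3×3 Gram matrix, [α, β, γ]ᵀ = [26926/8905, 2396/1781, 16802/8905]ᵀ.

α = 3.0237, β = 1.3453, γ = 1.8868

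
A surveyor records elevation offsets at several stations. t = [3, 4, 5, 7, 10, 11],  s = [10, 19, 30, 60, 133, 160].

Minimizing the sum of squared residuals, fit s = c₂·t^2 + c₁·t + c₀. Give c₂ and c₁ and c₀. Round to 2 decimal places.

c₂ = 1.53, c₁ = -2.57, c₀ = 4.29

Setting ∂/∂c₂ … = 0 gives: 28004·c₂ + 2890·c₁ + 320·c₀ = 36744;  2890·c₂ + 320·c₁ + 40·c₀ = 3766;  320·c₂ + 40·c₁ + 6·c₀ = 412.
(Σt^2·t^2 = 28004, Σt^2·t = 2890, Σt^2 = 320, Σt·t = 320, Σt = 40, Σ1 = 6, Σt^2·s = 36744, Σt·s = 3766, Σs = 412.)
Solving the 3×3 system (Gaussian elimination) gives c₂ = 353/231, c₁ = -2966/1155, c₀ = 30/7.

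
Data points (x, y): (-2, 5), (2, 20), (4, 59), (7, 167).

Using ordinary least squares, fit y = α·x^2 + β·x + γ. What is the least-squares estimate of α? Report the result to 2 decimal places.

α = 2.91

From the data, Σx^2·x^2 = 2689, Σx^2·x = 407, Σx^2 = 73, Σx·x = 73, Σx = 11, Σ1 = 4.
For Mᵀy: Σx^2·y = 9227, Σx·y = 1435, Σy = 251.
Inverting the 3×3 Gram matrix, [α, β, γ]ᵀ = [10005/3436, 11589/3436, 287/859]ᵀ.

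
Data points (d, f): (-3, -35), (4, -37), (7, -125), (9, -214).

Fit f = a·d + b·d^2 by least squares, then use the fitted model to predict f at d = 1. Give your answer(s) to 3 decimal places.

f̂ = -0.223

XᵀX·[a, b]ᵀ = Xᵀf reads: 155·a + 1109·b = -2844;  1109·a + 9299·b = -24366.
(Σd·d = 155, Σd·d^2 = 1109, Σd^2·d^2 = 9299, Σd·f = -2844, Σd^2·f = -24366.)
Δ = 155·9299 − 1109² = 211464.
a = ((-2844)·9299 − 1109·(-24366))/211464 = 95923/35244; b = (155·(-24366) − 1109·(-2844))/211464 = -103789/35244.
At d = 1: f̂ = (95923/35244)·(1) + (-103789/35244)·(1) = -437/1958.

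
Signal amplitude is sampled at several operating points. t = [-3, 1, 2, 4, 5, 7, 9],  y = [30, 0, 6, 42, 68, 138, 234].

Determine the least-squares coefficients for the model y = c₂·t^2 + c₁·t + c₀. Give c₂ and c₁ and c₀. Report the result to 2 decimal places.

From the data, Σt^2·t^2 = 9941, Σt^2·t = 1243, Σt^2 = 185, Σt·t = 185, Σt = 25, Σ1 = 7.
For Xᵀy: Σt^2·y = 28382, Σt·y = 3502, Σy = 518.
Normal equations: [[9941, 1243, 185]; [1243, 185, 25]; [185, 25, 7]]·[c₂, c₁, c₀]ᵀ = [28382, 3502, 518]ᵀ.
Solving the 3×3 system (Gaussian elimination) gives c₂ = 259174/84271, c₁ = -122214/84271, c₀ = -177066/84271.

c₂ = 3.08, c₁ = -1.45, c₀ = -2.10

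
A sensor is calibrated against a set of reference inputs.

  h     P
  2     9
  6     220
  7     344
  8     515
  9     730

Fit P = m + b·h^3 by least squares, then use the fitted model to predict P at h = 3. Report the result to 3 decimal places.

From the data, Σ1 = 5, Σh^3 = 1808, Σh^3·h^3 = 957954.
Moment sums: ΣP = 1818, Σh^3·P = 961434.
Eliminating b: 957954·(row 1) − 1808·(row 2) gives 1520906·m = 957954·1818 − 1808·961434 = 3287700, so m = 1643850/760453.
Then b = (961434 − 1808·(1643850/760453))/957954 = 760113/760453.
At h = 3: P̂ = (1643850/760453)·(1) + (760113/760453)·(27) = 22166901/760453.

P̂ = 29.150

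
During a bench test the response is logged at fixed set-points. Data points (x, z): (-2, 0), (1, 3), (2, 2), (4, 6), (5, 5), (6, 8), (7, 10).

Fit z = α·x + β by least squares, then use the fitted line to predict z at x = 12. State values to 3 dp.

Forming AᵀA = [[135, 23]; [23, 7]] and Aᵀz = [174, 34]ᵀ gives AᵀA·[α, β]ᵀ = Aᵀz.
det = 135·7 − 23² = 416.
α = (174·7 − 23·34)/416 = 109/104; β = (135·34 − 23·174)/416 = 147/104.
At x = 12: ẑ = (109/104)·(12) + (147/104)·(1) = 1455/104.

ẑ = 13.990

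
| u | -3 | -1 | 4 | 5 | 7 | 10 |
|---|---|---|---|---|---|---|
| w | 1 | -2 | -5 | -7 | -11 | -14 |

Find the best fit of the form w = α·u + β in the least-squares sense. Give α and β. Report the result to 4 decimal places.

Forming AᵀA = [[200, 22]; [22, 6]] and Aᵀw = [-273, -38]ᵀ gives AᵀA·[α, β]ᵀ = Aᵀw.
Determinant 200·6 − 22² = 716.
α = ((-273)·6 − 22·(-38))/716 = -401/358; β = (200·(-38) − 22·(-273))/716 = -797/358.

α = -1.1201, β = -2.2263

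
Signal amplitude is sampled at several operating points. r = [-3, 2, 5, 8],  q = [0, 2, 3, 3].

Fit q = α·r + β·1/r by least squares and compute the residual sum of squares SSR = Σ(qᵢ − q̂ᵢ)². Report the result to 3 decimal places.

SSR = 3.552

Normal-equation sums: Σr·r = 102, Σr·1/r = 4, Σ1/r·1/r = 6001/14400.
Moment sums: Σr·q = 43, Σ1/r·q = 79/40.
XᵀX·[α, β]ᵀ = Xᵀq becomes [[102, 4]; [4, 6001/14400]]·[α, β]ᵀ = [43, 79/40]ᵀ.
Eliminating β: (6001/14400)·(row 1) − 4·(row 2) gives (63617/2400)·α = (6001/14400)·43 − 4·(79/40) = 144283/14400, so α = 144283/381702.
Then β = ((79/40) − 4·(144283/381702))/(6001/14400) = 70680/63617.
Residuals: 191403/127234, 131399/190851, 338875/381702, -31084/190851; SSR = 1355717/381702.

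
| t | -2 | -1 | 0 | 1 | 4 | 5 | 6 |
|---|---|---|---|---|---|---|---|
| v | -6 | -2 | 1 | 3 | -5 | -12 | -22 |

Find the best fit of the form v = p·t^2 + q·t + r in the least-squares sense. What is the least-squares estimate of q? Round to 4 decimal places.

q = 2.1948

From the data, Σt^2·t^2 = 2195, Σt^2·t = 397, Σt^2 = 83, Σt·t = 83, Σt = 13, Σ1 = 7.
For Xᵀv: Σt^2·v = -1195, Σt·v = -195, Σv = -43.
So XᵀX·[p, q, r]ᵀ = Xᵀv: [[2195, 397, 83]; [397, 83, 13]; [83, 13, 7]]·[p, q, r]ᵀ = [-1195, -195, -43]ᵀ.
Inverting the 3×3 Gram matrix, [p, q, r]ᵀ = [-10817/10752, 23599/10752, 383/224]ᵀ.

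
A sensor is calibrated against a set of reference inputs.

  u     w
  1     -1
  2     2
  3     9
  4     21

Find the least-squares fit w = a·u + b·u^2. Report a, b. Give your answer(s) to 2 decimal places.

Entries of XᵀX: Σu·u = 30, Σu·u^2 = 100, Σu^2·u^2 = 354.
And Σu·w = 114, Σu^2·w = 424.
Eliminating b: 354·(row 1) − 100·(row 2) gives 620·a = 354·114 − 100·424 = -2044, so a = -511/155.
Then b = (424 − 100·(-511/155))/354 = 66/31.

a = -3.30, b = 2.13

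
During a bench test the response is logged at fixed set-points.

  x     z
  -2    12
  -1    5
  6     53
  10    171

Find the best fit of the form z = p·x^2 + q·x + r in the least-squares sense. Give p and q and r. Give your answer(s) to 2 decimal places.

AᵀA·[p, q, r]ᵀ = Aᵀz reads: 11313·p + 1207·q + 141·r = 19061;  1207·p + 141·q + 13·r = 1999;  141·p + 13·q + 4·r = 241.
(Σx^2·x^2 = 11313, Σx^2·x = 1207, Σx^2 = 141, Σx·x = 141, Σx = 13, Σ1 = 4, Σx^2·z = 19061, Σx·z = 1999, Σz = 241.)
Inverting the 3×3 Gram matrix, [p, q, r]ᵀ = [26615/13144, -199907/65720, -40783/32860]ᵀ.

p = 2.02, q = -3.04, r = -1.24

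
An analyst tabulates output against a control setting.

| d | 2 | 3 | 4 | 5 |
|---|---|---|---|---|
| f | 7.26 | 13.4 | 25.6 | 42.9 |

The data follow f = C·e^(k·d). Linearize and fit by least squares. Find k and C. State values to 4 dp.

With ln fᵢ as the transformed response and dᵢ as the regressor:
XᵀX = [[54.0000, 14.0000]; [14.0000, 4]], rhs = [43.5153, 11.5791]ᵀ  (here Σd = 14.0000, Σ(d)² = 54.0000, Σln f = 11.5791, Σd·ln f = 43.5153).
Δ = 54.0000·4 − (14.0000)² = 20.0000; k = (43.5153·4 − 14.0000·11.5791)/20.0000 = 0.59768, ln C = (54.0000·11.5791 − 14.0000·43.5153)/20.0000 = 0.80289, so C = exp(0.80289) = 2.23198.

k = 0.5977, C = 2.2320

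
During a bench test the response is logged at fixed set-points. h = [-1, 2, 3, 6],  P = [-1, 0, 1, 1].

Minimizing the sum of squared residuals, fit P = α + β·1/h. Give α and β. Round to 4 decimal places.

α = 0.2500, β = 1.0800

Sums needed: Σ1 = 4, Σ1/h = 0, Σ1/h·1/h = 25/18.
For MᵀP: ΣP = 1, Σ1/h·P = 3/2.
MᵀM·[α, β]ᵀ = MᵀP becomes [[4, 0]; [0, 25/18]]·[α, β]ᵀ = [1, 3/2]ᵀ.
Eliminating β: (25/18)·(row 1) − 0·(row 2) gives (50/9)·α = (25/18)·1 − 0·(3/2) = 25/18, so α = 1/4.
Then β = ((3/2) − 0·(1/4))/(25/18) = 27/25.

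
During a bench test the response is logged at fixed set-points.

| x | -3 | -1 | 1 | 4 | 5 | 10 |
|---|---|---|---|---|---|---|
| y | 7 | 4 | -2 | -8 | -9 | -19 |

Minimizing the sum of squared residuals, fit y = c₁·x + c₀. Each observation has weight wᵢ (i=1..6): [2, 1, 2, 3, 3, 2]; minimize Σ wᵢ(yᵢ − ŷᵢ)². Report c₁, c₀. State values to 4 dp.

c₁ = -2.0100, c₀ = 0.7245

Sums needed: Σwᵢ·x·x = 344, Σwᵢ·x = 42, Σwᵢ·1 = 13.
Right-hand side: Σwᵢ·x·y = -661, Σwᵢ·y = -75.
So MᵀWM·[c₁, c₀]ᵀ = MᵀWy: [[344, 42]; [42, 13]]·[c₁, c₀]ᵀ = [-661, -75]ᵀ.
Determinant 344·13 − 42² = 2708.
c₁ = ((-661)·13 − 42·(-75))/2708 = -5443/2708; c₀ = (344·(-75) − 42·(-661))/2708 = 981/1354.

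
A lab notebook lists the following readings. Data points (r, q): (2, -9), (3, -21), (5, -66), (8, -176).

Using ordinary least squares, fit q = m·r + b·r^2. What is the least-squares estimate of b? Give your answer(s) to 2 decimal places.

With design matrix X, XᵀX = [[102, 672]; [672, 4818]] and Xᵀq = [-1819, -13139]ᵀ.
Eliminating b: 4818·(row 1) − 672·(row 2) gives 39852·m = 4818·(-1819) − 672·(-13139) = 65466, so m = 3637/2214.
Then b = ((-13139) − 672·(3637/2214))/4818 = -6545/2214.

b = -2.96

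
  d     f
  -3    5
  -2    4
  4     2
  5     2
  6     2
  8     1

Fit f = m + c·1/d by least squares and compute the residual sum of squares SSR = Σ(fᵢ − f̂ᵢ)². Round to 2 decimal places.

Compute the Gram sums: Σ1 = 6, Σ1/d = -11/120, Σ1/d·1/d = 7301/14400.
Moment sums: Σf = 16, Σ1/d·f = -277/120.
So AᵀA·[m, c]ᵀ = Aᵀf: [[6, -11/120]; [-11/120, 7301/14400]]·[m, c]ᵀ = [16, -277/120]ᵀ.
Determinant 6·(7301/14400) − (-11/120)² = 8737/2880.
m = (16·(7301/14400) − (-11/120)·(-277/120))/(8737/2880) = 113769/43685; c = (6·(-277/120) − (-11/120)·16)/(8737/2880) = -35664/8737.
Residuals: 45216/43685, -28189/43685, 18181/43685, 1853/8737, 3321/43685, -47794/43685; SSR = 127064/43685.

SSR = 2.91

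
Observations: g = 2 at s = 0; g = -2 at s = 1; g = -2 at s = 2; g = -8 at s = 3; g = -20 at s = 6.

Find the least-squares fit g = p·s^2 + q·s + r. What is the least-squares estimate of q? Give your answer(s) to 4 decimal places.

From the data, Σs^2·s^2 = 1394, Σs^2·s = 252, Σs^2 = 50, Σs·s = 50, Σs = 12, Σ1 = 5.
Moment sums: Σs^2·g = -802, Σs·g = -150, Σg = -30.
Normal equations: [[1394, 252, 50]; [252, 50, 12]; [50, 12, 5]]·[p, q, r]ᵀ = [-802, -150, -30]ᵀ.
Row-reducing yields p = -433/1911, q = -1445/637, r = 3268/1911.

q = -2.2684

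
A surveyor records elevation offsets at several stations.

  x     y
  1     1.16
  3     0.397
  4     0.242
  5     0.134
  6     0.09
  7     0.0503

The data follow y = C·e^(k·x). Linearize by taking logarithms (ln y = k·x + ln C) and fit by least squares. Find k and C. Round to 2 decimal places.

With ln yᵢ as the transformed response and xᵢ as the regressor:
Σx = 26.0000, Σ(x)² = 136.0000, Σln y = -9.6018, Σx·ln y = -53.7238.
Equations: 136.0000·k + 26.0000·ln C = -53.7238;  26.0000·k + 6·ln C = -9.6018.
Solving (det = 140.0000): k = -0.51925, ln C = 0.64979, so C = exp(0.64979) = 1.91514.

k = -0.52, C = 1.92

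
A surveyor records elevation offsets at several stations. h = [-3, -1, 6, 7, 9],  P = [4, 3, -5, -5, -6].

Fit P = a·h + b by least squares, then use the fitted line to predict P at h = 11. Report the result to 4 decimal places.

The normal equations are: 176·a + 18·b = -134;  18·a + 5·b = -9.
(Σh·h = 176, Σh = 18, Σ1 = 5, Σh·P = -134, ΣP = -9.)
Eliminating b: 5·(row 1) − 18·(row 2) gives 556·a = 5·(-134) − 18·(-9) = -508, so a = -127/139.
Then b = ((-9) − 18·(-127/139))/5 = 207/139.
At h = 11: P̂ = (-127/139)·(11) + (207/139)·(1) = -1190/139.

P̂ = -8.5612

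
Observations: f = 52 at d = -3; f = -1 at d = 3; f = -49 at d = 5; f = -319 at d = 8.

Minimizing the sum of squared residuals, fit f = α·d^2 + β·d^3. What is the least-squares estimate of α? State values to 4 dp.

Normal-equation sums: Σd^2·d^2 = 4883, Σd^2·d^3 = 35893, Σd^3·d^3 = 279227.
For Aᵀf: Σd^2·f = -21182, Σd^3·f = -170884.
So AᵀA·[α, β]ᵀ = Aᵀf: [[4883, 35893]; [35893, 279227]]·[α, β]ᵀ = [-21182, -170884]ᵀ.
Eliminating β: 279227·(row 1) − 35893·(row 2) gives 75157992·α = 279227·(-21182) − 35893·(-170884) = 218953098, so α = 133671/45884.
Then β = ((-170884) − 35893·(133671/45884))/279227 = -588421/596492.

α = 2.9132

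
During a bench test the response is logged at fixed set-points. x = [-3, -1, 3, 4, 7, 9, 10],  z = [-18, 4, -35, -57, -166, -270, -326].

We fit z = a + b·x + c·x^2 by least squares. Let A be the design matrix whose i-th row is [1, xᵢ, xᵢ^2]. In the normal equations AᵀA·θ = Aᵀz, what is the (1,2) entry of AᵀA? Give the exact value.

Row 1 ↔ basis 1, column 2 ↔ basis x, so (AᵀA)_{1,2} = Σᵢ x = (1)·(-3) + (1)·(-1) + (1)·(3) + (1)·(4) + (1)·(7) + (1)·(9) + (1)·(10) = 29.

29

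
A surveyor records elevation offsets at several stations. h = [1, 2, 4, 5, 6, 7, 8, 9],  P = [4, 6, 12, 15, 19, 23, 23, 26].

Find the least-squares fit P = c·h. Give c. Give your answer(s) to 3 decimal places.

Normal-equation sums: Σh·h = 276.
For AᵀP: Σh·P = 832.
c = 832/276 = 3.01449.

c = 3.014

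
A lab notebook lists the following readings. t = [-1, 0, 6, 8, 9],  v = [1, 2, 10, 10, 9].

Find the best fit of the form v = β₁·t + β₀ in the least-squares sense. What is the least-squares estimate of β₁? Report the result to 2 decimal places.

With design matrix X, XᵀX = [[182, 22]; [22, 5]] and Xᵀv = [220, 32]ᵀ.
Δ = 182·5 − 22² = 426.
β₁ = (220·5 − 22·32)/426 = 66/71; β₀ = (182·32 − 22·220)/426 = 164/71.

β₁ = 0.93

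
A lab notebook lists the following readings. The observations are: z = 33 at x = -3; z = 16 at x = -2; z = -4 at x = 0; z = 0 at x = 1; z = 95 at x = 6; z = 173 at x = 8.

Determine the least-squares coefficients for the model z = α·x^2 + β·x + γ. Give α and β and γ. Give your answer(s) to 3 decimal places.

Entries of MᵀM: Σx^2·x^2 = 5490, Σx^2·x = 694, Σx^2 = 114, Σx·x = 114, Σx = 10, Σ1 = 6.
And Σx^2·z = 14853, Σx·z = 1823, Σz = 313.
MᵀM·[α, β, γ]ᵀ = Mᵀz becomes [[5490, 694, 114]; [694, 114, 10]; [114, 10, 6]]·[α, β, γ]ᵀ = [14853, 1823, 313]ᵀ.
Inverting the 3×3 Gram matrix, [α, β, γ]ᵀ = [79117/26070, -10187/4345, -20684/13035]ᵀ.

α = 3.035, β = -2.345, γ = -1.587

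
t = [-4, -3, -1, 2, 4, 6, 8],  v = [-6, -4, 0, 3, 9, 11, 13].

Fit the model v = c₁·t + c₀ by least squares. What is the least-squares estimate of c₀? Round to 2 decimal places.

Normal-equation sums: Σt·t = 146, Σt = 12, Σ1 = 7.
Right-hand side: Σt·v = 248, Σv = 26.
MᵀM·[c₁, c₀]ᵀ = Mᵀv becomes [[146, 12]; [12, 7]]·[c₁, c₀]ᵀ = [248, 26]ᵀ.
Eliminating c₀: 7·(row 1) − 12·(row 2) gives 878·c₁ = 7·248 − 12·26 = 1424, so c₁ = 712/439.
Then c₀ = (26 − 12·(712/439))/7 = 410/439.

c₀ = 0.93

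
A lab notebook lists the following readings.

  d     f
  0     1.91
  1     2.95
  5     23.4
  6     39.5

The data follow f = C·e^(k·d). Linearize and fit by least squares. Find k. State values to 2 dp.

Let Y = ln f. Fitting Y = k·d + ln C by least squares:
Σd = 12.0000, Σ(d)² = 62.0000, Σln f = 8.5579, Σd·ln f = 38.9033.
Equations: 62.0000·k + 12.0000·ln C = 38.9033;  12.0000·k + 4·ln C = 8.5579.
Slope k = (n·Σd·ln f − Σd·Σln f)/(n·Σ(d)² − (Σd)²) = (4·38.9033 − 12.0000·8.5579)/104.0000 = 0.50883; ln C = (Σln f − k·Σd)/n = 0.61301.

k = 0.51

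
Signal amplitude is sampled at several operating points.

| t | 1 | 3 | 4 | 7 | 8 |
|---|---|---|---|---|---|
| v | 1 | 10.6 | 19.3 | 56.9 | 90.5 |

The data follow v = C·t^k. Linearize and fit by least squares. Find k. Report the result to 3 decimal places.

k = 2.126

Let Y = ln v. Fitting Y = k·ln t + ln C by least squares:
Over the data: Σln t = 6.5103, Σ(ln t)² = 11.2394, Σln v = 13.8676, Σln t·ln v = 23.9298.
Normal system: [[11.2394, 6.5103]; [6.5103, 5]]·[k, ln C]ᵀ = [23.9298, 13.8676]ᵀ.
Slope k = (n·Σln t·ln v − Σln t·Σln v)/(n·Σ(ln t)² − (Σln t)²) = (5·23.9298 − 6.5103·13.8676)/13.8136 = 2.12600; ln C = (Σln v − k·Σln t)/n = 0.00537.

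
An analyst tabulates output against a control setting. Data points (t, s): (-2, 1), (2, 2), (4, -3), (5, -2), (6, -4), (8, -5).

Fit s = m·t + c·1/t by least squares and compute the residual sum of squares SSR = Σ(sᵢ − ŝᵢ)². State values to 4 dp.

The normal system XᵀX·[m, c]ᵀ = Xᵀs is [[149, 6]; [6, 9301/14400]]·[m, c]ᵀ = [-84, -233/120]ᵀ.
Δ = 149·(9301/14400) − 6² = 867449/14400.
m = ((-84)·(9301/14400) − 6·(-233/120))/(867449/14400) = -613524/867449; c = (149·(-233/120) − 6·(-84))/(867449/14400) = 3091560/867449.
Residuals: 1186181/867449, 1416166/867449, -921141/867449, 714410/867449, -4536/12947, 184502/867449; SSR = 5646254/867449.

SSR = 6.5090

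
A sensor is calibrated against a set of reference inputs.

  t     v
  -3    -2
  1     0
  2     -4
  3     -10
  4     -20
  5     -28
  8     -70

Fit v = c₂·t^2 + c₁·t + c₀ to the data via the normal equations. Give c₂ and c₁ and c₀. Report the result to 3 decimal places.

Compute the Gram sums: Σt^2·t^2 = 5156, Σt^2·t = 710, Σt^2 = 128, Σt·t = 128, Σt = 20, Σ1 = 7.
For Xᵀv: Σt^2·v = -5624, Σt·v = -812, Σv = -134.
So XᵀX·[c₂, c₁, c₀]ᵀ = Xᵀv: [[5156, 710, 128]; [710, 128, 20]; [128, 20, 7]]·[c₂, c₁, c₀]ᵀ = [-5624, -812, -134]ᵀ.
Solving the 3×3 system (Gaussian elimination) gives c₂ = -44994/47227, c₁ = -67408/47227, c₀ = 111282/47227.

c₂ = -0.953, c₁ = -1.427, c₀ = 2.356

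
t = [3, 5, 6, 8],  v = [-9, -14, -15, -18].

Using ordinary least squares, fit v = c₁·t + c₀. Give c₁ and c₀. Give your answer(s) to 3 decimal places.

The normal equations are: 134·c₁ + 22·c₀ = -331;  22·c₁ + 4·c₀ = -56.
Determinant 134·4 − 22² = 52.
c₁ = ((-331)·4 − 22·(-56))/52 = -23/13; c₀ = (134·(-56) − 22·(-331))/52 = -111/26.

c₁ = -1.769, c₀ = -4.269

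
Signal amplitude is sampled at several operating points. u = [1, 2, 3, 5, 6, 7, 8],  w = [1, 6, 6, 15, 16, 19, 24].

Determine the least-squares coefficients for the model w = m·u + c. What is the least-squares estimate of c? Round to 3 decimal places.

c = -1.740

With design matrix X, XᵀX = [[188, 32]; [32, 7]] and Xᵀw = [527, 87]ᵀ.
Eliminating c: 7·(row 1) − 32·(row 2) gives 292·m = 7·527 − 32·87 = 905, so m = 905/292.
Then c = (87 − 32·(905/292))/7 = -127/73.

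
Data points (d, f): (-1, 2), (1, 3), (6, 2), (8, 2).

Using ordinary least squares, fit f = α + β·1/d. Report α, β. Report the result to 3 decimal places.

α = 2.217, β = 0.458

Entries of XᵀX: Σ1 = 4, Σ1/d = 7/24, Σ1/d·1/d = 1177/576.
For Xᵀf: Σf = 9, Σ1/d·f = 19/12.
So XᵀX·[α, β]ᵀ = Xᵀf: [[4, 7/24]; [7/24, 1177/576]]·[α, β]ᵀ = [9, 19/12]ᵀ.
Δ = 4·(1177/576) − (7/24)² = 1553/192.
α = (9·(1177/576) − (7/24)·(19/12))/(1553/192) = 10327/4659; β = (4·(19/12) − (7/24)·9)/(1553/192) = 712/1553.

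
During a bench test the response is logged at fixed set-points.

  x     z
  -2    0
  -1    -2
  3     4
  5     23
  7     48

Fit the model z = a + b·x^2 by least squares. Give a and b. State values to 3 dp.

a = -4.128, b = 1.064

Setting ∂/∂a … = 0 gives: 5·a + 88·b = 73;  88·a + 3124·b = 2961.
Eliminating b: 3124·(row 1) − 88·(row 2) gives 7876·a = 3124·73 − 88·2961 = -32516, so a = -739/179.
Then b = (2961 − 88·(-739/179))/3124 = 8381/7876.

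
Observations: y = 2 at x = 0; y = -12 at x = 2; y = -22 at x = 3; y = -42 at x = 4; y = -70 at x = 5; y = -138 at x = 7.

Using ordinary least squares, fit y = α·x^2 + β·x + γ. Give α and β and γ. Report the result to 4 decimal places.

Entries of AᵀA: Σx^2·x^2 = 3379, Σx^2·x = 567, Σx^2 = 103, Σx·x = 103, Σx = 21, Σ1 = 6.
Moment sums: Σx^2·y = -9430, Σx·y = -1574, Σy = -282.
Inverting the 3×3 Gram matrix, [α, β, γ]ᵀ = [-90/31, 776/1829, 2476/1829]ᵀ.

α = -2.9032, β = 0.4243, γ = 1.3537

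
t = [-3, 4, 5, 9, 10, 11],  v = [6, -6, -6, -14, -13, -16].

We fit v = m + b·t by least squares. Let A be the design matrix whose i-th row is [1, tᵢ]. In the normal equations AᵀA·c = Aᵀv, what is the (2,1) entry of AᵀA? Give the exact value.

36

Row 2 ↔ basis t, column 1 ↔ basis 1, so (AᵀA)_{2,1} = Σᵢ t = (-3)·(1) + (4)·(1) + (5)·(1) + (9)·(1) + (10)·(1) + (11)·(1) = 36.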